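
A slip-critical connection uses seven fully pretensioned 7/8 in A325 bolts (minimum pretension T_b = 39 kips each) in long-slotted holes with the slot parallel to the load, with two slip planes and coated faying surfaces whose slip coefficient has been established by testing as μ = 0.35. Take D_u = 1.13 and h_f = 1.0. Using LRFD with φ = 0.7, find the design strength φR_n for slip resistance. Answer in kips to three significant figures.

R_n = μ · D_u · h_f · T_b · n_s · n_b = 0.35 × 1.13 × 1.0 × 39 × 2 × 7 = 215.9 kips.
Design strength φR_n = 0.7 × 215.9 = 151 kips.

151 kips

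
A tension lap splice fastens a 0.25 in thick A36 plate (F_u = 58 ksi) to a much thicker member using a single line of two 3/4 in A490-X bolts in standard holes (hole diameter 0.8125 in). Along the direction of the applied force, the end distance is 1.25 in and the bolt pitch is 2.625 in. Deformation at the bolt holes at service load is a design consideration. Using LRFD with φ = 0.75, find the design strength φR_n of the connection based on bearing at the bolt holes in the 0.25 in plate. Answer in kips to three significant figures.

Per bolt r_n = 1.2 l_c t F_u ≤ 2.4 d t F_u; upper limit = 2.4 × 0.75 × 0.25 × 58 = 26.1 kips.
Edge bolt: l_c = 1.25 − 0.8125/2 = 0.8438 in → 1.2 × 0.8438 × 0.25 × 58 = 14.68 → r_n = 14.68 kips.
Interior bolts: l_c = 2.625 − 0.8125 = 1.812 in → 1.2 × 1.812 × 0.25 × 58 = 31.54 → r_n = 26.1 kips.
R_n = 1 × 14.68 + 1 × 26.1 = 40.78 kips.
Design strength φR_n = 0.75 × 40.78 = 30.6 kips.

30.6 kips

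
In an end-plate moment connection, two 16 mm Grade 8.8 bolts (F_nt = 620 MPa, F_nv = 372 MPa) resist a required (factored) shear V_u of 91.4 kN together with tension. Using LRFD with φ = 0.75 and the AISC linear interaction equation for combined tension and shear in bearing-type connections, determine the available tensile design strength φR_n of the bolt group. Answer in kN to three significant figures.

A_b = π·16²/4 = 201.1 mm²; f_rv = 91.4 × 1000 / (2 × 201.1) = 227.3 MPa.
F'_nt = 1.3 F_nt − (F_nt / φF_nv) f_rv = 1.3·620 − (620/(0.75·372))·227.3 = 300.9 MPa, capped at F_nt → F'_nt = 300.9 MPa.
R_n = F'_nt · A_b · n = 300.9 × 201.1 × 2 / 1000 = 121 kN.
Design strength φR_n = 0.75 × 121 = 90.8 kN.

90.8 kN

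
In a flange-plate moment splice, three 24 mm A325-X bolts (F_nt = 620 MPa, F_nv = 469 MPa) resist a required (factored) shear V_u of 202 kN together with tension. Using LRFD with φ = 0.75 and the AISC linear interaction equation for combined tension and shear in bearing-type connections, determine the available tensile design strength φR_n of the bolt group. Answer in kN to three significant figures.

A_b = π·24²/4 = 452.4 mm²; f_rv = 202 × 1000 / (3 × 452.4) = 148.8 MPa.
F'_nt = 1.3 F_nt − (F_nt / φF_nv) f_rv = 1.3·620 − (620/(0.75·469))·148.8 = 543.7 MPa, capped at F_nt → F'_nt = 543.7 MPa.
R_n = F'_nt · A_b · n = 543.7 × 452.4 × 3 / 1000 = 737.8 kN.
Design strength φR_n = 0.75 × 737.8 = 553 kN.

553 kN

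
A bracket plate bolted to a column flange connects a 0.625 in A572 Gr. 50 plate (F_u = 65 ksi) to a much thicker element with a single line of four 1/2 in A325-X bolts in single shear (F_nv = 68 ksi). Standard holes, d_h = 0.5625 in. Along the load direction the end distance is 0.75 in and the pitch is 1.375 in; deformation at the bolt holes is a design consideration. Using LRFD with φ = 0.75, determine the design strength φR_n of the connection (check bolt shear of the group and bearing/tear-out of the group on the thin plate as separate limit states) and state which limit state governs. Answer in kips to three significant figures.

Bolt shear: A_b = π·0.5²/4 = 0.1963 in²; R_n = 68 × 0.1963 × 4 × 1 = 53.41 kips → 0.75 × 53.41 = 40.1 kips.
Bearing (1.2 l_c t F_u ≤ 2.4 d t F_u): upper limit = 2.4·0.5·0.625·65 = 48.75 kips.
  Edge l_c = 0.75 − 0.5625/2 = 0.4688 → r_n = 22.85 kips; interior l_c = 1.375 − 0.5625 = 0.8125 → r_n = 39.61 kips.
  R_n,bearing = 1·22.85 + 3·39.61 = 141.7 kips → 0.75 × 141.7 = 106 kips.
Bolt shear governs: 40.1 kips.

40.1 kips (bolt shear governs)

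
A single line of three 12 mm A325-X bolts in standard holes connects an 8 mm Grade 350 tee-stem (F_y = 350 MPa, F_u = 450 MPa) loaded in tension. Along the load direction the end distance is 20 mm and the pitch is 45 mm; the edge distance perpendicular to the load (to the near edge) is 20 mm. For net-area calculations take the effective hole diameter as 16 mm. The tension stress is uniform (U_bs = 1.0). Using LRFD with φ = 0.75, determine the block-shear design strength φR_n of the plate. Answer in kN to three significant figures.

146 kN

Shear plane L_v = 20 + 2·45 = 110 mm; A_gv = 110 × 8 = 880 mm².
A_nv = (110 − 2.5·16) × 8 = 560 mm².
A_nt = (20 − 0.5·16) × 8 = 96 mm².
0.6 F_u A_nv = 151.2 kN; 0.6 F_y A_gv = 184.8 kN → shear rupture governs the shear term.
R_n = 151.2 + 1.0 × 450 × 96 / 1000 = 194.4 kN.
Design strength φR_n = 0.75 × 194.4 = 146 kN.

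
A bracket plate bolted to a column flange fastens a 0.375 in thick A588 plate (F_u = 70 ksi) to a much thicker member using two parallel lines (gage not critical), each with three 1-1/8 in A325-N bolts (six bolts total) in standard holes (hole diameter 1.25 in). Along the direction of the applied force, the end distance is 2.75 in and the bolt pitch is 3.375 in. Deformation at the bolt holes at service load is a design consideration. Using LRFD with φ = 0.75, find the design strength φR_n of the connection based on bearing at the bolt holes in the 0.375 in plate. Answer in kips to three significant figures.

301 kips

Per bolt r_n = 1.2 l_c t F_u ≤ 2.4 d t F_u; upper limit = 2.4 × 1.125 × 0.375 × 70 = 70.88 kips.
Edge bolt: l_c = 2.75 − 1.25/2 = 2.125 in → 1.2 × 2.125 × 0.375 × 70 = 66.94 → r_n = 66.94 kips.
Interior bolts: l_c = 3.375 − 1.25 = 2.125 in → 1.2 × 2.125 × 0.375 × 70 = 66.94 → r_n = 66.94 kips.
R_n = 2 × 66.94 + 4 × 66.94 = 401.6 kips.
Design strength φR_n = 0.75 × 401.6 = 301 kips.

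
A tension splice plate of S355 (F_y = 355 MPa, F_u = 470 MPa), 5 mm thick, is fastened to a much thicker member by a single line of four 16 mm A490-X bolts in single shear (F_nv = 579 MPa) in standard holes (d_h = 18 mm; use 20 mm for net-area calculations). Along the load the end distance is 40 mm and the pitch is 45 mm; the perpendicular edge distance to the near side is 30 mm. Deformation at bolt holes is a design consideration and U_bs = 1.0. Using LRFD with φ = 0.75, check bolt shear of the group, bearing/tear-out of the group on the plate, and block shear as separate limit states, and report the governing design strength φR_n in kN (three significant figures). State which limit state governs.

146 kN (block shear governs)

Bolt shear: A_b = π·16²/4 = 201.1 mm²; R_n = 579 × 201.1 × 4 × 1 / 1000 = 465.7 kN → 0.75 × 465.7 = 349 kN.
Bearing: edge l_c = 31, r_n = 87.42 kN; interior l_c = 27, r_n = 76.14 kN; R_n = 87.42 + 3·76.14 = 315.8 kN → 237 kN.
Block shear: A_gv = 875, A_nv = 525, A_nt = 100 mm²; R_n = min(0.6F_uA_nv, 0.6F_yA_gv) + U_bs·F_u·A_nt = 195.1 kN → 146 kN.
Block shear governs: 146 kN.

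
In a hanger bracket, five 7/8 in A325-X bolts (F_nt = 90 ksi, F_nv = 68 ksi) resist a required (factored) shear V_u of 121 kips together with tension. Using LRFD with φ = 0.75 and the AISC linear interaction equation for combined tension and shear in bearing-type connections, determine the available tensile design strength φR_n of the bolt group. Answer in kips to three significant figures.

A_b = π·0.875²/4 = 0.6013 in²; f_rv = 121 / (5 × 0.6013) = 40.24 ksi.
F'_nt = 1.3 F_nt − (F_nt / φF_nv) f_rv = 1.3·90 − (90/(0.75·68))·40.24 = 45.98 ksi, capped at F_nt → F'_nt = 45.98 ksi.
R_n = F'_nt · A_b · n = 45.98 × 0.6013 × 5 = 138.2 kips.
Design strength φR_n = 0.75 × 138.2 = 104 kips.

104 kips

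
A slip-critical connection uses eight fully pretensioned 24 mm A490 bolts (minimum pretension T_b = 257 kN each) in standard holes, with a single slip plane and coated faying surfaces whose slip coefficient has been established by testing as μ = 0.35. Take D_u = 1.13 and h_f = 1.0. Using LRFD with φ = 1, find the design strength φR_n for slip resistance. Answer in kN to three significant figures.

R_n = μ · D_u · h_f · T_b · n_s · n_b = 0.35 × 1.13 × 1.0 × 257 × 1 × 8 = 813.1 kN.
Design strength φR_n = 1 × 813.1 = 813 kN.

813 kN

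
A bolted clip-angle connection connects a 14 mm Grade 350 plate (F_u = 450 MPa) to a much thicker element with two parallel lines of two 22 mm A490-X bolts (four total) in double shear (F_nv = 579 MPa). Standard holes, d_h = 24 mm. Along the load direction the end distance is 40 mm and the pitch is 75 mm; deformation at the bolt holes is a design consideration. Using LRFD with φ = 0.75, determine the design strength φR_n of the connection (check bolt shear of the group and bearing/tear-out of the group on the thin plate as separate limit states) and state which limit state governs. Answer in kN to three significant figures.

816 kN (bearing governs)

Bolt shear: A_b = π·22²/4 = 380.1 mm²; R_n = 579 × 380.1 × 4 × 2 / 1000 = 1761 kN → 0.75 × 1761 = 1320 kN.
Bearing (1.2 l_c t F_u ≤ 2.4 d t F_u): upper limit = 2.4·22·14·450 / 1000 = 332.6 kN.
  Edge l_c = 40 − 24/2 = 28 → r_n = 211.7 kN; interior l_c = 75 − 24 = 51 → r_n = 332.6 kN.
  R_n,bearing = 2·211.7 + 2·332.6 = 1089 kN → 0.75 × 1089 = 816 kN.
Bearing governs: 816 kN.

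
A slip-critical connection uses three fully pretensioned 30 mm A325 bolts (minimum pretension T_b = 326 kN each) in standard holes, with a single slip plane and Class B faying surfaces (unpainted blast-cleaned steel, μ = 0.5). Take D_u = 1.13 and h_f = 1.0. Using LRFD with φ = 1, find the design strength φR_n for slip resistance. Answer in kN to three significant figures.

R_n = μ · D_u · h_f · T_b · n_s · n_b = 0.5 × 1.13 × 1.0 × 326 × 1 × 3 = 552.6 kN.
Design strength φR_n = 1 × 552.6 = 553 kN.

553 kN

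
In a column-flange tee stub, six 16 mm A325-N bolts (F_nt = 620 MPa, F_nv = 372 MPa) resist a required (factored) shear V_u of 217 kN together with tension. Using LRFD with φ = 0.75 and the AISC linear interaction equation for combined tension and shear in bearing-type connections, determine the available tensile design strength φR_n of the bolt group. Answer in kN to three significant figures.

368 kN

A_b = π·16²/4 = 201.1 mm²; f_rv = 217 × 1000 / (6 × 201.1) = 179.9 MPa.
F'_nt = 1.3 F_nt − (F_nt / φF_nv) f_rv = 1.3·620 − (620/(0.75·372))·179.9 = 406.3 MPa, capped at F_nt → F'_nt = 406.3 MPa.
R_n = F'_nt · A_b · n = 406.3 × 201.1 × 6 / 1000 = 490.1 kN.
Design strength φR_n = 0.75 × 490.1 = 368 kN.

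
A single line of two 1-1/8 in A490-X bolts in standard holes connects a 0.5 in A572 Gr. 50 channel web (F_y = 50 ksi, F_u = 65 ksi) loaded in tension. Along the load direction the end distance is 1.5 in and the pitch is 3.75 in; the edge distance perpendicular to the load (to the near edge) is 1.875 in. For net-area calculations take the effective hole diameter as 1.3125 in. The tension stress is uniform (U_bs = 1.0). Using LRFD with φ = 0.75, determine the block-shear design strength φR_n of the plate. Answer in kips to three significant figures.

Shear plane L_v = 1.5 + 1·3.75 = 5.25 in; A_gv = 5.25 × 0.5 = 2.625 in².
A_nv = (5.25 − 1.5·1.3125) × 0.5 = 1.641 in².
A_nt = (1.875 − 0.5·1.3125) × 0.5 = 0.6094 in².
0.6 F_u A_nv = 63.98 kips; 0.6 F_y A_gv = 78.75 kips → shear rupture governs the shear term.
R_n = 63.98 + 1.0 × 65 × 0.6094 = 103.6 kips.
Design strength φR_n = 0.75 × 103.6 = 77.7 kips.

77.7 kips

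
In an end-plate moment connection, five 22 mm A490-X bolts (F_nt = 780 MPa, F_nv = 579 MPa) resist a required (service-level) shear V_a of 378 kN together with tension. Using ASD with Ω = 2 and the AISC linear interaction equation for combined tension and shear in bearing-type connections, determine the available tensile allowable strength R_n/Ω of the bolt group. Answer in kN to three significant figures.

454 kN

A_b = π·22²/4 = 380.1 mm²; f_rv = 378 × 1000 / (5 × 380.1) = 198.9 MPa.
F'_nt = 1.3 F_nt − (Ω F_nt / F_nv) f_rv = 1.3·780 − (2·780/579)·198.9 = 478.2 MPa, capped at F_nt → F'_nt = 478.2 MPa.
R_n = F'_nt · A_b · n = 478.2 × 380.1 × 5 / 1000 = 908.8 kN.
Allowable strength R_n/Ω = 908.8 / 2 = 454 kN.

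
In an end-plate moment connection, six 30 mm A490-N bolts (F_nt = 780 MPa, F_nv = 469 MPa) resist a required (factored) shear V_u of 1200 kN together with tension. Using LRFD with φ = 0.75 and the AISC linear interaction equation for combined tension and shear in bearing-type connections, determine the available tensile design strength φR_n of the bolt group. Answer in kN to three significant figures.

1230 kN

A_b = π·30²/4 = 706.9 mm²; f_rv = 1200 × 1000 / (6 × 706.9) = 282.9 MPa.
F'_nt = 1.3 F_nt − (F_nt / φF_nv) f_rv = 1.3·780 − (780/(0.75·469))·282.9 = 386.6 MPa, capped at F_nt → F'_nt = 386.6 MPa.
R_n = F'_nt · A_b · n = 386.6 × 706.9 × 6 / 1000 = 1640 kN.
Design strength φR_n = 0.75 × 1640 = 1230 kN.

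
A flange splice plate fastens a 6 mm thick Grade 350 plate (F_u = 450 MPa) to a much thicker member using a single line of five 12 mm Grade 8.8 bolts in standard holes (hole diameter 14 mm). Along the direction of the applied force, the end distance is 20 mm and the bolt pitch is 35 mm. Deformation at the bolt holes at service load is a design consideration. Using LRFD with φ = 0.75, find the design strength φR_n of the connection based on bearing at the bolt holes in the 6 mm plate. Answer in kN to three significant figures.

236 kN

Per bolt r_n = 1.2 l_c t F_u ≤ 2.4 d t F_u; upper limit = 2.4 × 12 × 6 × 450 / 1000 = 77.76 kN.
Edge bolt: l_c = 20 − 14/2 = 13 mm → 1.2 × 13 × 6 × 450 / 1000 = 42.12 → r_n = 42.12 kN.
Interior bolts: l_c = 35 − 14 = 21 mm → 1.2 × 21 × 6 × 450 / 1000 = 68.04 → r_n = 68.04 kN.
R_n = 1 × 42.12 + 4 × 68.04 = 314.3 kN.
Design strength φR_n = 0.75 × 314.3 = 236 kN.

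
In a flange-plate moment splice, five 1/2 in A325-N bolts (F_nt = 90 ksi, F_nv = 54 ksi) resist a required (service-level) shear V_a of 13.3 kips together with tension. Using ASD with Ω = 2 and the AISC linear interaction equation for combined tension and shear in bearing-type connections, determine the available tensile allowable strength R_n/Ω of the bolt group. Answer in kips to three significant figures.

A_b = π·0.5²/4 = 0.1963 in²; f_rv = 13.3 / (5 × 0.1963) = 13.55 ksi.
F'_nt = 1.3 F_nt − (Ω F_nt / F_nv) f_rv = 1.3·90 − (2·90/54)·13.55 = 71.84 ksi, capped at F_nt → F'_nt = 71.84 ksi.
R_n = F'_nt · A_b · n = 71.84 × 0.1963 × 5 = 70.53 kips.
Allowable strength R_n/Ω = 70.53 / 2 = 35.3 kips.

35.3 kips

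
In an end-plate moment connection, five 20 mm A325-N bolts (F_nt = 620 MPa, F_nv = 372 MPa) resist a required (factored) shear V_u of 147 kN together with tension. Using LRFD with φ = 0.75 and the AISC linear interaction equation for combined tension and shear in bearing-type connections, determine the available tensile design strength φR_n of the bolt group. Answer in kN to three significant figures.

705 kN

A_b = π·20²/4 = 314.2 mm²; f_rv = 147 × 1000 / (5 × 314.2) = 93.58 MPa.
F'_nt = 1.3 F_nt − (F_nt / φF_nv) f_rv = 1.3·620 − (620/(0.75·372))·93.58 = 598 MPa, capped at F_nt → F'_nt = 598 MPa.
R_n = F'_nt · A_b · n = 598 × 314.2 × 5 / 1000 = 939.4 kN.
Design strength φR_n = 0.75 × 939.4 = 705 kN.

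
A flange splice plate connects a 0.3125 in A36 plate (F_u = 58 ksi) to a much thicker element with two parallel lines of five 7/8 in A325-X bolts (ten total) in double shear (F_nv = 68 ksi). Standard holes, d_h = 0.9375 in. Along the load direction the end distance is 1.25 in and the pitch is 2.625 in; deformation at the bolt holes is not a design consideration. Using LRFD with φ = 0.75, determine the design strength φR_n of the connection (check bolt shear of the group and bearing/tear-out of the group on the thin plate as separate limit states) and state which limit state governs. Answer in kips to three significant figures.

307 kips (bearing governs)

Bolt shear: A_b = π·0.875²/4 = 0.6013 in²; R_n = 68 × 0.6013 × 10 × 2 = 817.8 kips → 0.75 × 817.8 = 613 kips.
Bearing (1.5 l_c t F_u ≤ 3.0 d t F_u): upper limit = 3.0·0.875·0.3125·58 = 47.58 kips.
  Edge l_c = 1.25 − 0.9375/2 = 0.7812 → r_n = 21.24 kips; interior l_c = 2.625 − 0.9375 = 1.688 → r_n = 45.88 kips.
  R_n,bearing = 2·21.24 + 8·45.88 = 409.5 kips → 0.75 × 409.5 = 307 kips.
Bearing governs: 307 kips.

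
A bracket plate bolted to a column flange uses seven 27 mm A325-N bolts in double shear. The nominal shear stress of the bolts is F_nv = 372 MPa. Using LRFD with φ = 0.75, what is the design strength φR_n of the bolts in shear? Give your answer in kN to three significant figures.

2240 kN

A_b = π × 27² / 4 = 572.6 mm².
R_n = F_nv · A_b · n · n_s = 372 × 572.6 × 7 × 2 / 1000 = 2982 kN.
Design strength φR_n = 0.75 × 2982 = 2240 kN.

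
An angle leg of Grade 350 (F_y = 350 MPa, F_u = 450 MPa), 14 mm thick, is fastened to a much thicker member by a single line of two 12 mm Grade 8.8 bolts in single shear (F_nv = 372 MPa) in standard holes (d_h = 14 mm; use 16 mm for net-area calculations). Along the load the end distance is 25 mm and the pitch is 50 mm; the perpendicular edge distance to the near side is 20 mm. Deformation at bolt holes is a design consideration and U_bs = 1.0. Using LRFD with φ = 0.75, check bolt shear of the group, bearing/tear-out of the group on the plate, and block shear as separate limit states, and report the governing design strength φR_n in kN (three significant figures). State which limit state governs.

63.1 kN (bolt shear governs)

Bolt shear: A_b = π·12²/4 = 113.1 mm²; R_n = 372 × 113.1 × 2 × 1 / 1000 = 84.14 kN → 0.75 × 84.14 = 63.1 kN.
Bearing: edge l_c = 18, r_n = 136.1 kN; interior l_c = 36, r_n = 181.4 kN; R_n = 136.1 + 1·181.4 = 317.5 kN → 238 kN.
Block shear: A_gv = 1050, A_nv = 714, A_nt = 168 mm²; R_n = min(0.6F_uA_nv, 0.6F_yA_gv) + U_bs·F_u·A_nt = 268.4 kN → 201 kN.
Bolt shear governs: 63.1 kN.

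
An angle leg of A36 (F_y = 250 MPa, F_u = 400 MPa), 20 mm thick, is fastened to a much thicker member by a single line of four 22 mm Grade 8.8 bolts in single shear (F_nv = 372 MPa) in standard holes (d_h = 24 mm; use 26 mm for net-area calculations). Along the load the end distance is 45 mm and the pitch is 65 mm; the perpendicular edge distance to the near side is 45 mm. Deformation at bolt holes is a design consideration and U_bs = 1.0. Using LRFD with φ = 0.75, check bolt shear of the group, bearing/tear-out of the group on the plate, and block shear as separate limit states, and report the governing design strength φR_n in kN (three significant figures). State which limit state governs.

Bolt shear: A_b = π·22²/4 = 380.1 mm²; R_n = 372 × 380.1 × 4 × 1 / 1000 = 565.6 kN → 0.75 × 565.6 = 424 kN.
Bearing: edge l_c = 33, r_n = 316.8 kN; interior l_c = 41, r_n = 393.6 kN; R_n = 316.8 + 3·393.6 = 1498 kN → 1120 kN.
Block shear: A_gv = 4800, A_nv = 2980, A_nt = 640 mm²; R_n = min(0.6F_uA_nv, 0.6F_yA_gv) + U_bs·F_u·A_nt = 971.2 kN → 728 kN.
Bolt shear governs: 424 kN.

424 kN (bolt shear governs)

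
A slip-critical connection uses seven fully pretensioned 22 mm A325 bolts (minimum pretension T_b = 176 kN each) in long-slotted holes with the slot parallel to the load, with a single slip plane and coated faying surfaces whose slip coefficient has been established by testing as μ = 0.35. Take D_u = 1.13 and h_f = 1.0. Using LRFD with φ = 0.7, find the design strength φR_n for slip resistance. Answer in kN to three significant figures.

341 kN

R_n = μ · D_u · h_f · T_b · n_s · n_b = 0.35 × 1.13 × 1.0 × 176 × 1 × 7 = 487.3 kN.
Design strength φR_n = 0.7 × 487.3 = 341 kN.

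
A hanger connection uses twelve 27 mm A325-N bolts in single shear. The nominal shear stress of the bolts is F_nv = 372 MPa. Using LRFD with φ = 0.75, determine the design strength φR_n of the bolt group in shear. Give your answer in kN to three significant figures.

A_b = π × 27² / 4 = 572.6 mm².
R_n = F_nv · A_b · n · n_s = 372 × 572.6 × 12 × 1 / 1000 = 2556 kN.
Design strength φR_n = 0.75 × 2556 = 1920 kN.

1920 kN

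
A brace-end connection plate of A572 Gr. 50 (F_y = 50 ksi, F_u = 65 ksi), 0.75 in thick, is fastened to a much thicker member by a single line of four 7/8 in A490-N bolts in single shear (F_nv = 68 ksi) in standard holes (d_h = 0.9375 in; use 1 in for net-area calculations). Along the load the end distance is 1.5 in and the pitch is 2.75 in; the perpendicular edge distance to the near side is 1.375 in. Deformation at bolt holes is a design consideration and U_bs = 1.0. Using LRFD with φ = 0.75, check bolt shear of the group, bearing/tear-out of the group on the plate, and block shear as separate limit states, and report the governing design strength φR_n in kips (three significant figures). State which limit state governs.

Bolt shear: A_b = π·0.875²/4 = 0.6013 in²; R_n = 68 × 0.6013 × 4 × 1 = 163.6 kips → 0.75 × 163.6 = 123 kips.
Bearing: edge l_c = 1.031, r_n = 60.33 kips; interior l_c = 1.812, r_n = 102.4 kips; R_n = 60.33 + 3·102.4 = 367.5 kips → 276 kips.
Block shear: A_gv = 7.312, A_nv = 4.688, A_nt = 0.6562 in²; R_n = min(0.6F_uA_nv, 0.6F_yA_gv) + U_bs·F_u·A_nt = 225.5 kips → 169 kips.
Bolt shear governs: 123 kips.

123 kips (bolt shear governs)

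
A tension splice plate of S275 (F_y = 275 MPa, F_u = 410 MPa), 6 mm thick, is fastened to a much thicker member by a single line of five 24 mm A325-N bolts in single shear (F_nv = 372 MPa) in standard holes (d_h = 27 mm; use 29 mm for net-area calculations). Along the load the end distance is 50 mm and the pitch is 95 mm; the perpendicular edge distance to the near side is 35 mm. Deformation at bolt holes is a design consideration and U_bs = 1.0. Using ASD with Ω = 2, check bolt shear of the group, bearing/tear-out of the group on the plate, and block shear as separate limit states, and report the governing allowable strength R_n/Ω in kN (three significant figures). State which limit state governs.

Bolt shear: A_b = π·24²/4 = 452.4 mm²; R_n = 372 × 452.4 × 5 × 1 / 1000 = 841.4 kN → 841.4 / 2 = 421 kN.
Bearing: edge l_c = 36.5, r_n = 107.7 kN; interior l_c = 68, r_n = 141.7 kN; R_n = 107.7 + 4·141.7 = 674.5 kN → 337 kN.
Block shear: A_gv = 2580, A_nv = 1797, A_nt = 123 mm²; R_n = min(0.6F_uA_nv, 0.6F_yA_gv) + U_bs·F_u·A_nt = 476.1 kN → 238 kN.
Block shear governs: 238 kN.

238 kN (block shear governs)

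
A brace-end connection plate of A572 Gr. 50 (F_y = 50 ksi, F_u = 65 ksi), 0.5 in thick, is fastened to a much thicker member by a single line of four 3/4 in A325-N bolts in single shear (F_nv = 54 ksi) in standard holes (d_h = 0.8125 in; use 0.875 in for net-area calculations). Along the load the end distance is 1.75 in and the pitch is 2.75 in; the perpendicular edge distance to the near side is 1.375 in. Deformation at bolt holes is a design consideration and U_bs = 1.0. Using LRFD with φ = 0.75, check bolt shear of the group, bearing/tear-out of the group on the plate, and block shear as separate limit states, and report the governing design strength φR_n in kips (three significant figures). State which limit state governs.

Bolt shear: A_b = π·0.75²/4 = 0.4418 in²; R_n = 54 × 0.4418 × 4 × 1 = 95.43 kips → 0.75 × 95.43 = 71.6 kips.
Bearing: edge l_c = 1.344, r_n = 52.41 kips; interior l_c = 1.938, r_n = 58.5 kips; R_n = 52.41 + 3·58.5 = 227.9 kips → 171 kips.
Block shear: A_gv = 5, A_nv = 3.469, A_nt = 0.4688 in²; R_n = min(0.6F_uA_nv, 0.6F_yA_gv) + U_bs·F_u·A_nt = 165.8 kips → 124 kips.
Bolt shear governs: 71.6 kips.

71.6 kips (bolt shear governs)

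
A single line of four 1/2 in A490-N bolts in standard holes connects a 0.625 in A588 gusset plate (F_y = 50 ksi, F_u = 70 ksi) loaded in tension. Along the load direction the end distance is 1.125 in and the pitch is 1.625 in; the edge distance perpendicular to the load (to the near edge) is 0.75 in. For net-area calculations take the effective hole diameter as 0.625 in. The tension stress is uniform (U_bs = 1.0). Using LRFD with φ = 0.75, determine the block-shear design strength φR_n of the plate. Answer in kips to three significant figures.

89.4 kips

Shear plane L_v = 1.125 + 3·1.625 = 6 in; A_gv = 6 × 0.625 = 3.75 in².
A_nv = (6 − 3.5·0.625) × 0.625 = 2.383 in².
A_nt = (0.75 − 0.5·0.625) × 0.625 = 0.2734 in².
0.6 F_u A_nv = 100.1 kips; 0.6 F_y A_gv = 112.5 kips → shear rupture governs the shear term.
R_n = 100.1 + 1.0 × 70 × 0.2734 = 119.2 kips.
Design strength φR_n = 0.75 × 119.2 = 89.4 kips.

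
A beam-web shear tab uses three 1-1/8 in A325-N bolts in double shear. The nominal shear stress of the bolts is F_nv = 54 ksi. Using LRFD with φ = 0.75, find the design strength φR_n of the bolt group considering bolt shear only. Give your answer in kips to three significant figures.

A_b = π × 1.125² / 4 = 0.994 in².
R_n = F_nv · A_b · n · n_s = 54 × 0.994 × 3 × 2 = 322.1 kips.
Design strength φR_n = 0.75 × 322.1 = 242 kips.

242 kips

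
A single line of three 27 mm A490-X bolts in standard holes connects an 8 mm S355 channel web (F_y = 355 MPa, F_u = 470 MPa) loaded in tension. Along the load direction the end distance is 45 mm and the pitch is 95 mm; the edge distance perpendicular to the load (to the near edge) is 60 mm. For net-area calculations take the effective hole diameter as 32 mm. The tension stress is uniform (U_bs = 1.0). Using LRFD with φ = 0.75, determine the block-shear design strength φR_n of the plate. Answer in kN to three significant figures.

386 kN

Shear plane L_v = 45 + 2·95 = 235 mm; A_gv = 235 × 8 = 1880 mm².
A_nv = (235 − 2.5·32) × 8 = 1240 mm².
A_nt = (60 − 0.5·32) × 8 = 352 mm².
0.6 F_u A_nv = 349.7 kN; 0.6 F_y A_gv = 400.4 kN → shear rupture governs the shear term.
R_n = 349.7 + 1.0 × 470 × 352 / 1000 = 515.1 kN.
Design strength φR_n = 0.75 × 515.1 = 386 kN.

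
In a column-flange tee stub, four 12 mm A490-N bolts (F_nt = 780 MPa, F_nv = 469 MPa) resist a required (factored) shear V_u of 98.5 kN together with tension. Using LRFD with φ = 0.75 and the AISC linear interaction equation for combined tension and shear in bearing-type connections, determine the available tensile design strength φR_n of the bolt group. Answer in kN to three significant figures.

A_b = π·12²/4 = 113.1 mm²; f_rv = 98.5 × 1000 / (4 × 113.1) = 217.7 MPa.
F'_nt = 1.3 F_nt − (F_nt / φF_nv) f_rv = 1.3·780 − (780/(0.75·469))·217.7 = 531.2 MPa, capped at F_nt → F'_nt = 531.2 MPa.
R_n = F'_nt · A_b · n = 531.2 × 113.1 × 4 / 1000 = 240.3 kN.
Design strength φR_n = 0.75 × 240.3 = 180 kN.

180 kN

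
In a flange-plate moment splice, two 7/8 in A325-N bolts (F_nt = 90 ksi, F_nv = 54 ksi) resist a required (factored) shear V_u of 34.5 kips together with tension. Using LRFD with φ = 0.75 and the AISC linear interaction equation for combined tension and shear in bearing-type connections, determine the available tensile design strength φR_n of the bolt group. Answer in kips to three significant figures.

48 kips

A_b = π·0.875²/4 = 0.6013 in²; f_rv = 34.5 / (2 × 0.6013) = 28.69 ksi.
F'_nt = 1.3 F_nt − (F_nt / φF_nv) f_rv = 1.3·90 − (90/(0.75·54))·28.69 = 53.25 ksi, capped at F_nt → F'_nt = 53.25 ksi.
R_n = F'_nt · A_b · n = 53.25 × 0.6013 × 2 = 64.04 kips.
Design strength φR_n = 0.75 × 64.04 = 48 kips.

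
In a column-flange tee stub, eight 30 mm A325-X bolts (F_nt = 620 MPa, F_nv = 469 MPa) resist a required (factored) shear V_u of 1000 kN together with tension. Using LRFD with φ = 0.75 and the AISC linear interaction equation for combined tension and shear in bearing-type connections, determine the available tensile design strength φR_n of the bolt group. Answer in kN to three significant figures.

2100 kN

A_b = π·30²/4 = 706.9 mm²; f_rv = 1000 × 1000 / (8 × 706.9) = 176.8 MPa.
F'_nt = 1.3 F_nt − (F_nt / φF_nv) f_rv = 1.3·620 − (620/(0.75·469))·176.8 = 494.3 MPa, capped at F_nt → F'_nt = 494.3 MPa.
R_n = F'_nt · A_b · n = 494.3 × 706.9 × 8 / 1000 = 2795 kN.
Design strength φR_n = 0.75 × 2795 = 2100 kN.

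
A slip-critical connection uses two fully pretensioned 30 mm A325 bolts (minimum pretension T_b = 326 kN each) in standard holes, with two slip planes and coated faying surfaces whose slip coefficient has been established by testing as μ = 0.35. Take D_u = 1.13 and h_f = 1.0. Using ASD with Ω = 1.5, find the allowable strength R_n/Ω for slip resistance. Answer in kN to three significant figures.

R_n = μ · D_u · h_f · T_b · n_s · n_b = 0.35 × 1.13 × 1.0 × 326 × 2 × 2 = 515.7 kN.
Allowable strength R_n/Ω = 515.7 / 1.5 = 344 kN.

344 kN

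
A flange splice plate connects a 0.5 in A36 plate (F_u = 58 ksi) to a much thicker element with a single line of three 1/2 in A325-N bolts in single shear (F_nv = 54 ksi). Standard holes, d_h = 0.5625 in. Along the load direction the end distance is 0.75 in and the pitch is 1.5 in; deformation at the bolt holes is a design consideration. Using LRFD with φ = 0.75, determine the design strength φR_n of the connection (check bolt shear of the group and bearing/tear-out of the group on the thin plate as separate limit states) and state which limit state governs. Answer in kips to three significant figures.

23.9 kips (bolt shear governs)

Bolt shear: A_b = π·0.5²/4 = 0.1963 in²; R_n = 54 × 0.1963 × 3 × 1 = 31.81 kips → 0.75 × 31.81 = 23.9 kips.
Bearing (1.2 l_c t F_u ≤ 2.4 d t F_u): upper limit = 2.4·0.5·0.5·58 = 34.8 kips.
  Edge l_c = 0.75 − 0.5625/2 = 0.4688 → r_n = 16.31 kips; interior l_c = 1.5 − 0.5625 = 0.9375 → r_n = 32.62 kips.
  R_n,bearing = 1·16.31 + 2·32.62 = 81.56 kips → 0.75 × 81.56 = 61.2 kips.
Bolt shear governs: 23.9 kips.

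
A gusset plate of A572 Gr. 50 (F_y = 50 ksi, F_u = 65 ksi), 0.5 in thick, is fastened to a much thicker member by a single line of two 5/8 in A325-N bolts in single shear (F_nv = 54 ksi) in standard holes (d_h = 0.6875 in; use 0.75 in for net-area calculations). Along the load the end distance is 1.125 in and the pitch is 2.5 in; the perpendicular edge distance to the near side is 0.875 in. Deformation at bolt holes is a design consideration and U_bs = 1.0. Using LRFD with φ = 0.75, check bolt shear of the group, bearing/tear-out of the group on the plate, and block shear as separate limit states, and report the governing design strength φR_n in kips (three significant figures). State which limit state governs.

24.9 kips (bolt shear governs)

Bolt shear: A_b = π·0.625²/4 = 0.3068 in²; R_n = 54 × 0.3068 × 2 × 1 = 33.13 kips → 0.75 × 33.13 = 24.9 kips.
Bearing: edge l_c = 0.7812, r_n = 30.47 kips; interior l_c = 1.812, r_n = 48.75 kips; R_n = 30.47 + 1·48.75 = 79.22 kips → 59.4 kips.
Block shear: A_gv = 1.812, A_nv = 1.25, A_nt = 0.25 in²; R_n = min(0.6F_uA_nv, 0.6F_yA_gv) + U_bs·F_u·A_nt = 65 kips → 48.8 kips.
Bolt shear governs: 24.9 kips.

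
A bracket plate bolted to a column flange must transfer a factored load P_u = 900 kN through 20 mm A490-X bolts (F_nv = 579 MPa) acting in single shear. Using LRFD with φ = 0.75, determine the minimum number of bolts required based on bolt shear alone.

7 bolts

A_b = π·20²/4 = 314.2 mm².
Per-bolt design strength φR_n = 0.75 × 579 × 314.2 × 1 / 1000 = 136.4 kN.
n ≥ 900 / 136.4 = 6.597 → use 7 bolts.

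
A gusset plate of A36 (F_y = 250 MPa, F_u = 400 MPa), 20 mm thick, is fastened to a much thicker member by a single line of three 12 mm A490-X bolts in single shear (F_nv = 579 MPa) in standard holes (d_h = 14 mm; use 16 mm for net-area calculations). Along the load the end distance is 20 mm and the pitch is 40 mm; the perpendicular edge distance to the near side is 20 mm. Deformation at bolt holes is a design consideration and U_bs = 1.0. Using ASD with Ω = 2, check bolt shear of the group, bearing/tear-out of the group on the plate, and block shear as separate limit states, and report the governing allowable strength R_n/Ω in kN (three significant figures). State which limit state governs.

Bolt shear: A_b = π·12²/4 = 113.1 mm²; R_n = 579 × 113.1 × 3 × 1 / 1000 = 196.5 kN → 196.5 / 2 = 98.2 kN.
Bearing: edge l_c = 13, r_n = 124.8 kN; interior l_c = 26, r_n = 230.4 kN; R_n = 124.8 + 2·230.4 = 585.6 kN → 293 kN.
Block shear: A_gv = 2000, A_nv = 1200, A_nt = 240 mm²; R_n = min(0.6F_uA_nv, 0.6F_yA_gv) + U_bs·F_u·A_nt = 384 kN → 192 kN.
Bolt shear governs: 98.2 kN.

98.2 kN (bolt shear governs)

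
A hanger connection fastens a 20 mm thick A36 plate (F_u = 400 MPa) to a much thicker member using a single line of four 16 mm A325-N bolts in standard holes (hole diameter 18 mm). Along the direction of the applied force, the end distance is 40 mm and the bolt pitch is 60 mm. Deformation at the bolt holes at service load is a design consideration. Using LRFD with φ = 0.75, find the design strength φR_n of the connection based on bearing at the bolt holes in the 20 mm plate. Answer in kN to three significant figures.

Per bolt r_n = 1.2 l_c t F_u ≤ 2.4 d t F_u; upper limit = 2.4 × 16 × 20 × 400 / 1000 = 307.2 kN.
Edge bolt: l_c = 40 − 18/2 = 31 mm → 1.2 × 31 × 20 × 400 / 1000 = 297.6 → r_n = 297.6 kN.
Interior bolts: l_c = 60 − 18 = 42 mm → 1.2 × 42 × 20 × 400 / 1000 = 403.2 → r_n = 307.2 kN.
R_n = 1 × 297.6 + 3 × 307.2 = 1219 kN.
Design strength φR_n = 0.75 × 1219 = 914 kN.

914 kN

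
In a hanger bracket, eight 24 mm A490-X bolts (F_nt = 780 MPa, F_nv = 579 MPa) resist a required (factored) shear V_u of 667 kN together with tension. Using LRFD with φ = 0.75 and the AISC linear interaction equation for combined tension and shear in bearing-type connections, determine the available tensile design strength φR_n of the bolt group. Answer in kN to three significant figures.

1850 kN

A_b = π·24²/4 = 452.4 mm²; f_rv = 667 × 1000 / (8 × 452.4) = 184.3 MPa.
F'_nt = 1.3 F_nt − (F_nt / φF_nv) f_rv = 1.3·780 − (780/(0.75·579))·184.3 = 683 MPa, capped at F_nt → F'_nt = 683 MPa.
R_n = F'_nt · A_b · n = 683 × 452.4 × 8 / 1000 = 2472 kN.
Design strength φR_n = 0.75 × 2472 = 1850 kN.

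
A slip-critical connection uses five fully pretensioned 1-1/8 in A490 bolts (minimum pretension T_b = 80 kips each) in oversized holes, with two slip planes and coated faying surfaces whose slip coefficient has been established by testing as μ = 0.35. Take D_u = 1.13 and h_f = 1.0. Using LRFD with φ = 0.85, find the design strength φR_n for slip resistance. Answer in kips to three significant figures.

R_n = μ · D_u · h_f · T_b · n_s · n_b = 0.35 × 1.13 × 1.0 × 80 × 2 × 5 = 316.4 kips.
Design strength φR_n = 0.85 × 316.4 = 269 kips.

269 kips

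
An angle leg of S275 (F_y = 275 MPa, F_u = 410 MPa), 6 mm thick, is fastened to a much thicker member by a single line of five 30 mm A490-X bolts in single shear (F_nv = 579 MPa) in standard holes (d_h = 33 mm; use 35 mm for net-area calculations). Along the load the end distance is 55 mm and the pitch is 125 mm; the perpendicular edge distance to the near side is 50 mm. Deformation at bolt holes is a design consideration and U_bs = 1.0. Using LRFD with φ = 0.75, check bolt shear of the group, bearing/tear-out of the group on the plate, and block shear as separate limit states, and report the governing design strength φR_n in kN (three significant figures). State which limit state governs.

472 kN (block shear governs)

Bolt shear: A_b = π·30²/4 = 706.9 mm²; R_n = 579 × 706.9 × 5 × 1 / 1000 = 2046 kN → 0.75 × 2046 = 1530 kN.
Bearing: edge l_c = 38.5, r_n = 113.7 kN; interior l_c = 92, r_n = 177.1 kN; R_n = 113.7 + 4·177.1 = 822.1 kN → 617 kN.
Block shear: A_gv = 3330, A_nv = 2385, A_nt = 195 mm²; R_n = min(0.6F_uA_nv, 0.6F_yA_gv) + U_bs·F_u·A_nt = 629.4 kN → 472 kN.
Block shear governs: 472 kN.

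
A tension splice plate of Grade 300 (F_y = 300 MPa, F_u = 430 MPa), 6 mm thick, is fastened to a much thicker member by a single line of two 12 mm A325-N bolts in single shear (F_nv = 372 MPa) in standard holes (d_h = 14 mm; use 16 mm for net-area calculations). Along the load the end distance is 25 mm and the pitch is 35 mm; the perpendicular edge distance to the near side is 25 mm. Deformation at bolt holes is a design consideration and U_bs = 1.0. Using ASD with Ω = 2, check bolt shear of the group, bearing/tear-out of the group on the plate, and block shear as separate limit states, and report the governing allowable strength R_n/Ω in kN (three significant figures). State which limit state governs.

42.1 kN (bolt shear governs)

Bolt shear: A_b = π·12²/4 = 113.1 mm²; R_n = 372 × 113.1 × 2 × 1 / 1000 = 84.14 kN → 84.14 / 2 = 42.1 kN.
Bearing: edge l_c = 18, r_n = 55.73 kN; interior l_c = 21, r_n = 65.02 kN; R_n = 55.73 + 1·65.02 = 120.7 kN → 60.4 kN.
Block shear: A_gv = 360, A_nv = 216, A_nt = 102 mm²; R_n = min(0.6F_uA_nv, 0.6F_yA_gv) + U_bs·F_u·A_nt = 99.59 kN → 49.8 kN.
Bolt shear governs: 42.1 kN.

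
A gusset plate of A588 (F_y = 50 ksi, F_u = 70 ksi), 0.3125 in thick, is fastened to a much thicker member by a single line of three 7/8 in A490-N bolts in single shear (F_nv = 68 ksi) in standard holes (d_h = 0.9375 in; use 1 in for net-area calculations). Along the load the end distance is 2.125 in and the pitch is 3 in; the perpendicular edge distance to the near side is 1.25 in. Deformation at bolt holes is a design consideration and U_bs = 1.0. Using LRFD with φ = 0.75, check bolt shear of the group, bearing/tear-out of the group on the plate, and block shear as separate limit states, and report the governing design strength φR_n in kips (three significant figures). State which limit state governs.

67.7 kips (block shear governs)

Bolt shear: A_b = π·0.875²/4 = 0.6013 in²; R_n = 68 × 0.6013 × 3 × 1 = 122.7 kips → 0.75 × 122.7 = 92 kips.
Bearing: edge l_c = 1.656, r_n = 43.48 kips; interior l_c = 2.062, r_n = 45.94 kips; R_n = 43.48 + 2·45.94 = 135.4 kips → 102 kips.
Block shear: A_gv = 2.539, A_nv = 1.758, A_nt = 0.2344 in²; R_n = min(0.6F_uA_nv, 0.6F_yA_gv) + U_bs·F_u·A_nt = 90.23 kips → 67.7 kips.
Block shear governs: 67.7 kips.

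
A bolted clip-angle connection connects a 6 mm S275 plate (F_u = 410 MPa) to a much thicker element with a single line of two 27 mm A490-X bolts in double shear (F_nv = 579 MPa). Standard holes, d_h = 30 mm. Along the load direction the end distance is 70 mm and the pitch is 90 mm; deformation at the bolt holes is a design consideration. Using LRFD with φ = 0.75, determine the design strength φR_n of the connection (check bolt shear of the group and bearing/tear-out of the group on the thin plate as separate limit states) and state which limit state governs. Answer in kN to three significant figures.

239 kN (bearing governs)

Bolt shear: A_b = π·27²/4 = 572.6 mm²; R_n = 579 × 572.6 × 2 × 2 / 1000 = 1326 kN → 0.75 × 1326 = 995 kN.
Bearing (1.2 l_c t F_u ≤ 2.4 d t F_u): upper limit = 2.4·27·6·410 / 1000 = 159.4 kN.
  Edge l_c = 70 − 30/2 = 55 → r_n = 159.4 kN; interior l_c = 90 − 30 = 60 → r_n = 159.4 kN.
  R_n,bearing = 1·159.4 + 1·159.4 = 318.8 kN → 0.75 × 318.8 = 239 kN.
Bearing governs: 239 kN.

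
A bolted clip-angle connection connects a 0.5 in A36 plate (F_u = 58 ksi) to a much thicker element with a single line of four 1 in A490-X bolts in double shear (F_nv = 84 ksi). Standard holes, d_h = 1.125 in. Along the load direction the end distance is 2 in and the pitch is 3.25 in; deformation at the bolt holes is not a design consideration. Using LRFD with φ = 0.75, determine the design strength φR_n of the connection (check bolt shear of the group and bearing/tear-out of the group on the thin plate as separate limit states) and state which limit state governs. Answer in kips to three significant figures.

243 kips (bearing governs)

Bolt shear: A_b = π·1²/4 = 0.7854 in²; R_n = 84 × 0.7854 × 4 × 2 = 527.8 kips → 0.75 × 527.8 = 396 kips.
Bearing (1.5 l_c t F_u ≤ 3.0 d t F_u): upper limit = 3.0·1·0.5·58 = 87 kips.
  Edge l_c = 2 − 1.125/2 = 1.438 → r_n = 62.53 kips; interior l_c = 3.25 − 1.125 = 2.125 → r_n = 87 kips.
  R_n,bearing = 1·62.53 + 3·87 = 323.5 kips → 0.75 × 323.5 = 243 kips.
Bearing governs: 243 kips.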